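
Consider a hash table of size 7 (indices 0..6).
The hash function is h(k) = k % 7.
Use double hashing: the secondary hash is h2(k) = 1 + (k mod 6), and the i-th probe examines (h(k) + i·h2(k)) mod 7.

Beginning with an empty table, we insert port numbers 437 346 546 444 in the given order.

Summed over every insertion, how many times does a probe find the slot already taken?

2

Insert 437: h=3, slot 3 empty => index 3.
Insert 346: h=3, h2=5, slot 3 occupied => index 1.
Insert 546: h=0, slot 0 empty => index 0.
Insert 444: h=3, h2=1, slot 3 occupied => index 4.
Table: [546, 346, —, 437, 444, —, —]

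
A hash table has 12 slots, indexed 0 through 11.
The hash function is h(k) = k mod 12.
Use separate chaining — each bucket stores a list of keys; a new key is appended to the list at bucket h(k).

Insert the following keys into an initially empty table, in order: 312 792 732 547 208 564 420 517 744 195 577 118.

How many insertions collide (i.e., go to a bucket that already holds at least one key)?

6

312 → bucket 0
792 → bucket 0 (collision)
732 → bucket 0 (collision)
547 → bucket 7
208 → bucket 4
564 → bucket 0 (collision)
420 → bucket 0 (collision)
517 → bucket 1
744 → bucket 0 (collision)
195 → bucket 3
577 → bucket 1 (collision)
118 → bucket 10
Final buckets:
0: 312 -> 792 -> 732 -> 564 -> 420 -> 744
1: 517 -> 577
2: .
3: 195
4: 208
5: .
6: .
7: 547
8: .
9: .
10: 118
11: .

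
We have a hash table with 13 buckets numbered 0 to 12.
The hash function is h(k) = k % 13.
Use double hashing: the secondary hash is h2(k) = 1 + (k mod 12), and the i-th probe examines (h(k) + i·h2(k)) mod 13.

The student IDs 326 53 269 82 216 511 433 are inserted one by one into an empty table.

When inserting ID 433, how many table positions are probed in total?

2

326 hashes to 1; slot 1 is free → place at 1.
53 hashes to 1, h2=6; 1 taken → place at 7.
269 hashes to 9; slot 9 is free → place at 9.
82 hashes to 4; slot 4 is free → place at 4.
216 hashes to 8; slot 8 is free → place at 8.
511 hashes to 4, h2=8; 4 taken → place at 12.
433 hashes to 4, h2=2; 4 taken → place at 6.
Table: [., 326, ., ., 82, ., 433, 53, 216, 269, ., ., 511]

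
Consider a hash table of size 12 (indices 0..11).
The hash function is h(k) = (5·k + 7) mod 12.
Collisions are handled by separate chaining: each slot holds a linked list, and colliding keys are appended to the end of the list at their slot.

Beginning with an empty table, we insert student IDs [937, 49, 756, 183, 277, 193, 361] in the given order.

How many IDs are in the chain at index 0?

937 -> bucket 0
49 -> bucket 0 (collision)
756 -> bucket 7
183 -> bucket 10
277 -> bucket 0 (collision)
193 -> bucket 0 (collision)
361 -> bucket 0 (collision)
Final buckets:
0: 937 -> 49 -> 277 -> 193 -> 361
1: —
2: —
3: —
4: —
5: —
6: —
7: 756
8: —
9: —
10: 183
11: —

5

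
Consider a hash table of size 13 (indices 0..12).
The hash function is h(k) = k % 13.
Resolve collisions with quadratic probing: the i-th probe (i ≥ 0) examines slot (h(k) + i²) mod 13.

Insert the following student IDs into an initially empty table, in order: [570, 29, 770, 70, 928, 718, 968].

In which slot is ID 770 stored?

570 hashes to 11; slot 11 is free → place at 11.
29 hashes to 3; slot 3 is free → place at 3.
770 hashes to 3; 3 taken → place at 4.
70 hashes to 5; slot 5 is free → place at 5.
928 hashes to 5; 5 taken → place at 6.
718 hashes to 3; 3,4 taken → place at 7.
968 hashes to 6; 6,7 taken → place at 10.
Table: [., ., ., 29, 770, 70, 928, 718, ., ., 968, 570, .]

4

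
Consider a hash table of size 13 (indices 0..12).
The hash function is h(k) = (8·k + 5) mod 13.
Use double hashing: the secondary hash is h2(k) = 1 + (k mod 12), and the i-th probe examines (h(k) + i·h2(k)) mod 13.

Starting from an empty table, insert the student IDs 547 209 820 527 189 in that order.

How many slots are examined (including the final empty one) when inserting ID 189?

3

547 hashes to 0; slot 0 is free → place at 0.
209 hashes to 0, h2=6; 0 taken → place at 6.
820 hashes to 0, h2=5; 0 taken → place at 5.
527 hashes to 9; slot 9 is free → place at 9.
189 hashes to 9, h2=10; 9,6 taken → place at 3.
Table: [547, —, —, 189, —, 820, 209, —, —, 527, —, —, —]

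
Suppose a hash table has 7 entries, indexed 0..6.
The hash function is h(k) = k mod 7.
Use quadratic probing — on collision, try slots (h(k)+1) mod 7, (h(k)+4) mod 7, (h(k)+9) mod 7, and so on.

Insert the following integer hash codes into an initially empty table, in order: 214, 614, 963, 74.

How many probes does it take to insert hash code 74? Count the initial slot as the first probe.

4

214 hashes to 4; slot 4 is free => place at 4.
614 hashes to 5; slot 5 is free => place at 5.
963 hashes to 4; 4,5 taken => place at 1.
74 hashes to 4; 4,5,1 taken => place at 6.
Table: [-, 963, -, -, 214, 614, 74]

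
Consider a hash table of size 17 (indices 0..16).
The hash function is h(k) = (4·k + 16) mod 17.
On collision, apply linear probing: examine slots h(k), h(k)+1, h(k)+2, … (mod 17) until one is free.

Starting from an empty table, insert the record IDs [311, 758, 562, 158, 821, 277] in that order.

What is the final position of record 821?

311 hashes to 2; slot 2 is free => place at 2.
758 hashes to 5; slot 5 is free => place at 5.
562 hashes to 3; slot 3 is free => place at 3.
158 hashes to 2; 2,3 taken => place at 4.
821 hashes to 2; 2,3,4,5 taken => place at 6.
277 hashes to 2; 2,3,4,5,6 taken => place at 7.
Table: [-, -, 311, 562, 158, 758, 821, 277, -, -, -, -, -, -, -, -, -]

6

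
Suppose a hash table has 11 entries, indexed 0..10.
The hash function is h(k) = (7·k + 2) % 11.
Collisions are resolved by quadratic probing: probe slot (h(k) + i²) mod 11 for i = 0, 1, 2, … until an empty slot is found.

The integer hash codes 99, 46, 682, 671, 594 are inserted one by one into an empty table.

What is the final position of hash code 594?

0

99 hashes to 2; slot 2 is free -> place at 2.
46 hashes to 5; slot 5 is free -> place at 5.
682 hashes to 2; 2 taken -> place at 3.
671 hashes to 2; 2,3 taken -> place at 6.
594 hashes to 2; 2,3,6 taken -> place at 0.
Table: [594, -, 99, 682, -, 46, 671, -, -, -, -]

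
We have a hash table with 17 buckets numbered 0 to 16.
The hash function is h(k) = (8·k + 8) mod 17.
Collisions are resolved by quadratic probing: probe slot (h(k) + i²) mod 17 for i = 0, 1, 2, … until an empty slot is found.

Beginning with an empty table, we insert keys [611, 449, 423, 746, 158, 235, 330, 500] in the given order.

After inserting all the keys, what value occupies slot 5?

Insert 611: h=0, slot 0 empty → index 0.
Insert 449: h=13, slot 13 empty → index 13.
Insert 423: h=9, slot 9 empty → index 9.
Insert 746: h=9, slot 9 occupied → index 10.
Insert 158: h=14, slot 14 empty → index 14.
Insert 235: h=1, slot 1 empty → index 1.
Insert 330: h=13, slots 13,14,0 occupied → index 5.
Insert 500: h=13, slots 13,14,0,5 occupied → index 12.
Table: [611, 235, -, -, -, 330, -, -, -, 423, 746, -, 500, 449, 158, -, -]

330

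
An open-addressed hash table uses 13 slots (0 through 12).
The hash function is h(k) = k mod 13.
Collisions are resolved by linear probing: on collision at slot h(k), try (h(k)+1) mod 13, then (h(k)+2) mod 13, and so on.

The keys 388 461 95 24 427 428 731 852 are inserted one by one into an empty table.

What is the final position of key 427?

0

388: h=11 => slot 11
461: h=6 => slot 6
95: h=4 => slot 4
24: h=11, probe 11,12 => slot 12
427: h=11, probe 11,12,0 => slot 0
428: h=12, probe 12,0,1 => slot 1
731: h=3 => slot 3
852: h=7 => slot 7
Table: [427, 428, -, 731, 95, -, 461, 852, -, -, -, 388, 24]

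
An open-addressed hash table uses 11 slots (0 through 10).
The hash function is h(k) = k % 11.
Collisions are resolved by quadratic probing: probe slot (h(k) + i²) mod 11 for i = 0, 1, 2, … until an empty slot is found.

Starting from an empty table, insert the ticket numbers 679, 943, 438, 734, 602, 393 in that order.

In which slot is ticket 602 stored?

6

Insert 679: h=8, slot 8 empty => index 8.
Insert 943: h=8, slot 8 occupied => index 9.
Insert 438: h=9, slot 9 occupied => index 10.
Insert 734: h=8, slots 8,9 occupied => index 1.
Insert 602: h=8, slots 8,9,1 occupied => index 6.
Insert 393: h=8, slots 8,9,1,6 occupied => index 2.
Table: [—, 734, 393, —, —, —, 602, —, 679, 943, 438]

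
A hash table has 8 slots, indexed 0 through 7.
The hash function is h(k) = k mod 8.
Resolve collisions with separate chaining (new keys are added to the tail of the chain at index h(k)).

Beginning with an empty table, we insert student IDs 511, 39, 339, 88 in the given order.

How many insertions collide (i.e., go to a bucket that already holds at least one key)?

1

511 → bucket 7
39 → bucket 7 (collision)
339 → bucket 3
88 → bucket 0
Final buckets:
0: 88
1: .
2: .
3: 339
4: .
5: .
6: .
7: 511 -> 39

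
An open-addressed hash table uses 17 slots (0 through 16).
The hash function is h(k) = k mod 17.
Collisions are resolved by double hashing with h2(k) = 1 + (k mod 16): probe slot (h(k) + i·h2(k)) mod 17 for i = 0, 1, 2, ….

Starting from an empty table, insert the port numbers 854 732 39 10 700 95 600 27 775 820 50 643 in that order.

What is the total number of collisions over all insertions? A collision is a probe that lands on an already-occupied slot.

15

Insert 854: h=4, slot 4 empty => index 4.
Insert 732: h=1, slot 1 empty => index 1.
Insert 39: h=5, slot 5 empty => index 5.
Insert 10: h=10, slot 10 empty => index 10.
Insert 700: h=3, slot 3 empty => index 3.
Insert 95: h=10, h2=16, slot 10 occupied => index 9.
Insert 600: h=5, h2=9, slot 5 occupied => index 14.
Insert 27: h=10, h2=12, slots 10,5 occupied => index 0.
Insert 775: h=10, h2=8, slots 10,1,9,0 occupied => index 8.
Insert 820: h=4, h2=5, slots 4,9,14 occupied => index 2.
Insert 50: h=16, slot 16 empty => index 16.
Insert 643: h=14, h2=4, slots 14,1,5,9 occupied => index 13.
Table: [27, 732, 820, 700, 854, 39, ∅, ∅, 775, 95, 10, ∅, ∅, 643, 600, ∅, 50]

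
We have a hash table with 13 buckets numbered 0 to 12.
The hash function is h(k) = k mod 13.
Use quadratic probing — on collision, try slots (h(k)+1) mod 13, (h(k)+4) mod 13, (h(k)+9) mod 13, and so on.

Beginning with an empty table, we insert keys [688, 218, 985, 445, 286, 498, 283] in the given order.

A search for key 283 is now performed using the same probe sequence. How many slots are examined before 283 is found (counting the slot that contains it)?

Insert 688: h=12, slot 12 empty → index 12.
Insert 218: h=10, slot 10 empty → index 10.
Insert 985: h=10, slot 10 occupied → index 11.
Insert 445: h=3, slot 3 empty → index 3.
Insert 286: h=0, slot 0 empty → index 0.
Insert 498: h=4, slot 4 empty → index 4.
Insert 283: h=10, slots 10,11 occupied → index 1.
Table: [286, 283, _, 445, 498, _, _, _, _, _, 218, 985, 688]
Lookup 283: h=10, probe 10,11,1 → found at 1.

3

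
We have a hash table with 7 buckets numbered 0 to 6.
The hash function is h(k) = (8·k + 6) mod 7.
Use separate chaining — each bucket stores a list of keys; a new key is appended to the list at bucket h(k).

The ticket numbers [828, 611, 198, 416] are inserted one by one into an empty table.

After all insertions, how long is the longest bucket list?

Insert 828: h=1, bucket 1 empty -> new chain.
Insert 611: h=1, bucket 1 nonempty -> append to chain.
Insert 198: h=1, bucket 1 nonempty -> append to chain.
Insert 416: h=2, bucket 2 empty -> new chain.
Final buckets:
0: ∅
1: 828 -> 611 -> 198
2: 416
3: ∅
4: ∅
5: ∅
6: ∅

3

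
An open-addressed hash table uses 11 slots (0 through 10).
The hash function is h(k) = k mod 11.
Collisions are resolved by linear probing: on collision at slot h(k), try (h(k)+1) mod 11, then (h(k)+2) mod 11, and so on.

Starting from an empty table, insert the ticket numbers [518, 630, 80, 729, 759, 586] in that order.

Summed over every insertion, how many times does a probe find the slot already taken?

Insert 518: h=1, slot 1 empty -> index 1.
Insert 630: h=3, slot 3 empty -> index 3.
Insert 80: h=3, slot 3 occupied -> index 4.
Insert 729: h=3, slots 3,4 occupied -> index 5.
Insert 759: h=0, slot 0 empty -> index 0.
Insert 586: h=3, slots 3,4,5 occupied -> index 6.
Table: [759, 518, ∅, 630, 80, 729, 586, ∅, ∅, ∅, ∅]

6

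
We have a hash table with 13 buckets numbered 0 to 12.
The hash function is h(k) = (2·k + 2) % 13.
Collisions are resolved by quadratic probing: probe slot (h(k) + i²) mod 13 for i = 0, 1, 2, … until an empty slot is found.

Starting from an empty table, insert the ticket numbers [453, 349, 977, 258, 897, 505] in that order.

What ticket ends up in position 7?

453 hashes to 11; slot 11 is free → place at 11.
349 hashes to 11; 11 taken → place at 12.
977 hashes to 6; slot 6 is free → place at 6.
258 hashes to 11; 11,12 taken → place at 2.
897 hashes to 2; 2 taken → place at 3.
505 hashes to 11; 11,12,2 taken → place at 7.
Table: [_, _, 258, 897, _, _, 977, 505, _, _, _, 453, 349]

505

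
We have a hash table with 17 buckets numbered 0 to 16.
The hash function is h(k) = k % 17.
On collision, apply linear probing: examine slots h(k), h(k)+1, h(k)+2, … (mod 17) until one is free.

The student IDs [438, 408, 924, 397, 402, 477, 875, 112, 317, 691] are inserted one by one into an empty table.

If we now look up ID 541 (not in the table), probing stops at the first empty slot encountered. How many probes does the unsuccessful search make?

2

Insert 438: h=13, slot 13 empty -> index 13.
Insert 408: h=0, slot 0 empty -> index 0.
Insert 924: h=6, slot 6 empty -> index 6.
Insert 397: h=6, slot 6 occupied -> index 7.
Insert 402: h=11, slot 11 empty -> index 11.
Insert 477: h=1, slot 1 empty -> index 1.
Insert 875: h=8, slot 8 empty -> index 8.
Insert 112: h=10, slot 10 empty -> index 10.
Insert 317: h=11, slot 11 occupied -> index 12.
Insert 691: h=11, slots 11,12,13 occupied -> index 14.
Table: [408, 477, —, —, —, —, 924, 397, 875, —, 112, 402, 317, 438, 691, —, —]
Lookup 541: h=14, probe 14,15 → slot 15 empty, not found.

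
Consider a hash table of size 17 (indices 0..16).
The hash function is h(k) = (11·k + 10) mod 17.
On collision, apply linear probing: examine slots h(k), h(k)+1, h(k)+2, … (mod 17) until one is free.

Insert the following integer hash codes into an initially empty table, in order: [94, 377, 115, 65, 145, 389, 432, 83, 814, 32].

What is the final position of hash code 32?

Insert 94: h=7, slot 7 empty -> index 7.
Insert 377: h=9, slot 9 empty -> index 9.
Insert 115: h=0, slot 0 empty -> index 0.
Insert 65: h=11, slot 11 empty -> index 11.
Insert 145: h=7, slot 7 occupied -> index 8.
Insert 389: h=5, slot 5 empty -> index 5.
Insert 432: h=2, slot 2 empty -> index 2.
Insert 83: h=5, slot 5 occupied -> index 6.
Insert 814: h=5, slots 5,6,7,8,9 occupied -> index 10.
Insert 32: h=5, slots 5,6,7,8,9,10,11 occupied -> index 12.
Table: [115, -, 432, -, -, 389, 83, 94, 145, 377, 814, 65, 32, -, -, -, -]

12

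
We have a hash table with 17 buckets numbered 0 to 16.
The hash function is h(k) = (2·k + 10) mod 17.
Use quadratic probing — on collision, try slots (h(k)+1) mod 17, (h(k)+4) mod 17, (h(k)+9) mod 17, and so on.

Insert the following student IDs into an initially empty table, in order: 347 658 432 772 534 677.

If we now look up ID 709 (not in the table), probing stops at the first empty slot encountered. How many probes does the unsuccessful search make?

347 hashes to 7; slot 7 is free => place at 7.
658 hashes to 0; slot 0 is free => place at 0.
432 hashes to 7; 7 taken => place at 8.
772 hashes to 7; 7,8 taken => place at 11.
534 hashes to 7; 7,8,11 taken => place at 16.
677 hashes to 4; slot 4 is free => place at 4.
Table: [658, -, -, -, 677, -, -, 347, 432, -, -, 772, -, -, -, -, 534]
Lookup 709: h=0, probe 0,1 → slot 1 empty, not found.

2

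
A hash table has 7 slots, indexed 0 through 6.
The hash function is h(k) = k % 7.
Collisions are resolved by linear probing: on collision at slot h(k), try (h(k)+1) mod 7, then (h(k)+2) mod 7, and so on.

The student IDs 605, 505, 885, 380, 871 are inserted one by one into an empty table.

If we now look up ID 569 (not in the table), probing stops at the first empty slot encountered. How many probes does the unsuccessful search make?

605: h=3 -> slot 3
505: h=1 -> slot 1
885: h=3, probe 3,4 -> slot 4
380: h=2 -> slot 2
871: h=3, probe 3,4,5 -> slot 5
Table: [., 505, 380, 605, 885, 871, .]
Lookup 569: h=2, probe 2,3,4,5,6 → slot 6 empty, not found.

5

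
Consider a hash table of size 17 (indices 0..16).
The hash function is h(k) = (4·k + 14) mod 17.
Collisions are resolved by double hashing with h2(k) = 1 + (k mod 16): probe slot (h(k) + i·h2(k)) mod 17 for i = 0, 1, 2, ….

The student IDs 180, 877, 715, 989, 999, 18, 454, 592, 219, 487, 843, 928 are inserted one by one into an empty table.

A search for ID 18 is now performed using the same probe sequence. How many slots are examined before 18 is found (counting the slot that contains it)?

180 hashes to 3; slot 3 is free => place at 3.
877 hashes to 3, h2=14; 3 taken => place at 0.
715 hashes to 1; slot 1 is free => place at 1.
989 hashes to 9; slot 9 is free => place at 9.
999 hashes to 15; slot 15 is free => place at 15.
18 hashes to 1, h2=3; 1 taken => place at 4.
454 hashes to 11; slot 11 is free => place at 11.
592 hashes to 2; slot 2 is free => place at 2.
219 hashes to 6; slot 6 is free => place at 6.
487 hashes to 7; slot 7 is free => place at 7.
843 hashes to 3, h2=12; 3,15 taken => place at 10.
928 hashes to 3, h2=1; 3,4 taken => place at 5.
Table: [877, 715, 592, 180, 18, 928, 219, 487, ∅, 989, 843, 454, ∅, ∅, ∅, 999, ∅]
Lookup 18: h=1, h2=3, probe 1,4 → found at 4.

2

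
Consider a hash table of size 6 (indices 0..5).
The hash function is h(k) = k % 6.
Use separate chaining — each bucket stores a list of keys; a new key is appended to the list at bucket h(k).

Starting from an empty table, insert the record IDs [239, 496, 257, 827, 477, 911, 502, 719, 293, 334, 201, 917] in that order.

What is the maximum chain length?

7

239 -> bucket 5
496 -> bucket 4
257 -> bucket 5 (collision)
827 -> bucket 5 (collision)
477 -> bucket 3
911 -> bucket 5 (collision)
502 -> bucket 4 (collision)
719 -> bucket 5 (collision)
293 -> bucket 5 (collision)
334 -> bucket 4 (collision)
201 -> bucket 3 (collision)
917 -> bucket 5 (collision)
Final buckets:
0: ∅
1: ∅
2: ∅
3: 477 -> 201
4: 496 -> 502 -> 334
5: 239 -> 257 -> 827 -> 911 -> 719 -> 293 -> 917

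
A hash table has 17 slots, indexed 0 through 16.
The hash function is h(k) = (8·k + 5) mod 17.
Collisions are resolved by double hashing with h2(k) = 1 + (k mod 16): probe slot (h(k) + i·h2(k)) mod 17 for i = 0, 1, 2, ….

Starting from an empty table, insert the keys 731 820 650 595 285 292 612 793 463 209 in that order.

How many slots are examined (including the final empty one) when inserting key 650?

2

731: h=5 => slot 5
820: h=3 => slot 3
650: h=3, h2=11, probe 3,14 => slot 14
595: h=5, h2=4, probe 5,9 => slot 9
285: h=7 => slot 7
292: h=12 => slot 12
612: h=5, h2=5, probe 5,10 => slot 10
793: h=8 => slot 8
463: h=3, h2=16, probe 3,2 => slot 2
209: h=11 => slot 11
Table: [—, —, 463, 820, —, 731, —, 285, 793, 595, 612, 209, 292, —, 650, —, —]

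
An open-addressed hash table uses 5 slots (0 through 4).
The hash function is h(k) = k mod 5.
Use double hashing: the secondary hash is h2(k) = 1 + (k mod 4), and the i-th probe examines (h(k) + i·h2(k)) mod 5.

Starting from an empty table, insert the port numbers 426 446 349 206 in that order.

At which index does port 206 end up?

426 hashes to 1; slot 1 is free -> place at 1.
446 hashes to 1, h2=3; 1 taken -> place at 4.
349 hashes to 4, h2=2; 4,1 taken -> place at 3.
206 hashes to 1, h2=3; 1,4 taken -> place at 2.
Table: [-, 426, 206, 349, 446]

2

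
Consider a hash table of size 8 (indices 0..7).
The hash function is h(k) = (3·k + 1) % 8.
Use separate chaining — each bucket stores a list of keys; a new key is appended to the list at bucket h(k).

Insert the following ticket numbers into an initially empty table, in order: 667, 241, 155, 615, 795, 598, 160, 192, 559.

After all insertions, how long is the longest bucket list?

3

Insert 667: h=2, bucket 2 empty -> new chain.
Insert 241: h=4, bucket 4 empty -> new chain.
Insert 155: h=2, bucket 2 nonempty -> append to chain.
Insert 615: h=6, bucket 6 empty -> new chain.
Insert 795: h=2, bucket 2 nonempty -> append to chain.
Insert 598: h=3, bucket 3 empty -> new chain.
Insert 160: h=1, bucket 1 empty -> new chain.
Insert 192: h=1, bucket 1 nonempty -> append to chain.
Insert 559: h=6, bucket 6 nonempty -> append to chain.
Final buckets:
0: —
1: 160 -> 192
2: 667 -> 155 -> 795
3: 598
4: 241
5: —
6: 615 -> 559
7: —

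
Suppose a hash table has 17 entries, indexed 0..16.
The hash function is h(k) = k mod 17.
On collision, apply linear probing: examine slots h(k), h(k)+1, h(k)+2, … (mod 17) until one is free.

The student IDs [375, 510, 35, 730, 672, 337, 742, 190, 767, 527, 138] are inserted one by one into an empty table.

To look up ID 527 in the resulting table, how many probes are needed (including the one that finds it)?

Insert 375: h=1, slot 1 empty → index 1.
Insert 510: h=0, slot 0 empty → index 0.
Insert 35: h=1, slot 1 occupied → index 2.
Insert 730: h=16, slot 16 empty → index 16.
Insert 672: h=9, slot 9 empty → index 9.
Insert 337: h=14, slot 14 empty → index 14.
Insert 742: h=11, slot 11 empty → index 11.
Insert 190: h=3, slot 3 empty → index 3.
Insert 767: h=2, slots 2,3 occupied → index 4.
Insert 527: h=0, slots 0,1,2,3,4 occupied → index 5.
Insert 138: h=2, slots 2,3,4,5 occupied → index 6.
Table: [510, 375, 35, 190, 767, 527, 138, -, -, 672, -, 742, -, -, 337, -, 730]
Lookup 527: h=0, probe 0,1,2,3,4,5 → found at 5.

6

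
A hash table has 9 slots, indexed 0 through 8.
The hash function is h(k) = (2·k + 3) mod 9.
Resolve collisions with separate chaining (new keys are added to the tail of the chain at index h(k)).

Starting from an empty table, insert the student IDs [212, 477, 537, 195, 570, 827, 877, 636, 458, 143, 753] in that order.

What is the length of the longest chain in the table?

212 → bucket 4
477 → bucket 3
537 → bucket 6
195 → bucket 6 (collision)
570 → bucket 0
827 → bucket 1
877 → bucket 2
636 → bucket 6 (collision)
458 → bucket 1 (collision)
143 → bucket 1 (collision)
753 → bucket 6 (collision)
Final buckets:
0: 570
1: 827 -> 458 -> 143
2: 877
3: 477
4: 212
5: —
6: 537 -> 195 -> 636 -> 753
7: —
8: —

4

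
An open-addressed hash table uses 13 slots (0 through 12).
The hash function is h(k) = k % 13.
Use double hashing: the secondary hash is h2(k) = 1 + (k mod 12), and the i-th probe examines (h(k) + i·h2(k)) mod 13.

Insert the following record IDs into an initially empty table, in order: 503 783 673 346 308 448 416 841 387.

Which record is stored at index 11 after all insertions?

Insert 503: h=9, slot 9 empty => index 9.
Insert 783: h=3, slot 3 empty => index 3.
Insert 673: h=10, slot 10 empty => index 10.
Insert 346: h=8, slot 8 empty => index 8.
Insert 308: h=9, h2=9, slot 9 occupied => index 5.
Insert 448: h=6, slot 6 empty => index 6.
Insert 416: h=0, slot 0 empty => index 0.
Insert 841: h=9, h2=2, slot 9 occupied => index 11.
Insert 387: h=10, h2=4, slot 10 occupied => index 1.
Table: [416, 387, ∅, 783, ∅, 308, 448, ∅, 346, 503, 673, 841, ∅]

841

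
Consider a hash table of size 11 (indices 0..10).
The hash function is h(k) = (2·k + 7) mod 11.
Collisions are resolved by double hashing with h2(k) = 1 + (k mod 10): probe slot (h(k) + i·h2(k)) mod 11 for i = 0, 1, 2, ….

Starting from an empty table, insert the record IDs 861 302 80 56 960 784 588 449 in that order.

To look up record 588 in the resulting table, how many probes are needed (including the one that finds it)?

861: h=2 → slot 2
302: h=6 → slot 6
80: h=2, h2=1, probe 2,3 → slot 3
56: h=9 → slot 9
960: h=2, h2=1, probe 2,3,4 → slot 4
784: h=2, h2=5, probe 2,7 → slot 7
588: h=6, h2=9, probe 6,4,2,0 → slot 0
449: h=3, h2=10, probe 3,2,1 → slot 1
Table: [588, 449, 861, 80, 960, ∅, 302, 784, ∅, 56, ∅]
Lookup 588: h=6, h2=9, probe 6,4,2,0 → found at 0.

4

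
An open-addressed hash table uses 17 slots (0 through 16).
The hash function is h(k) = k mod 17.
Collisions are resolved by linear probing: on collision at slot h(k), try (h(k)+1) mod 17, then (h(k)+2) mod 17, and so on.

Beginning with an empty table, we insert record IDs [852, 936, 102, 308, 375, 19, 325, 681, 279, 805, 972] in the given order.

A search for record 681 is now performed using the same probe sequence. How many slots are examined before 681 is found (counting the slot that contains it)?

852 hashes to 2; slot 2 is free → place at 2.
936 hashes to 1; slot 1 is free → place at 1.
102 hashes to 0; slot 0 is free → place at 0.
308 hashes to 2; 2 taken → place at 3.
375 hashes to 1; 1,2,3 taken → place at 4.
19 hashes to 2; 2,3,4 taken → place at 5.
325 hashes to 2; 2,3,4,5 taken → place at 6.
681 hashes to 1; 1,2,3,4,5,6 taken → place at 7.
279 hashes to 7; 7 taken → place at 8.
805 hashes to 6; 6,7,8 taken → place at 9.
972 hashes to 3; 3,4,5,6,7,8,9 taken → place at 10.
Table: [102, 936, 852, 308, 375, 19, 325, 681, 279, 805, 972, _, _, _, _, _, _]
Lookup 681: h=1, probe 1,2,3,4,5,6,7 → found at 7.

7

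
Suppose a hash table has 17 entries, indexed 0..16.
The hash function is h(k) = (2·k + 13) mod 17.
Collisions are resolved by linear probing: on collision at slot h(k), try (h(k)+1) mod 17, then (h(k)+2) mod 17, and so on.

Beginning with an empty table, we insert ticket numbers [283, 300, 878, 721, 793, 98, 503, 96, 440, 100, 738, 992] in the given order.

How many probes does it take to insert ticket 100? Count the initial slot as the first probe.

Insert 283: h=1, slot 1 empty -> index 1.
Insert 300: h=1, slot 1 occupied -> index 2.
Insert 878: h=1, slots 1,2 occupied -> index 3.
Insert 721: h=10, slot 10 empty -> index 10.
Insert 793: h=1, slots 1,2,3 occupied -> index 4.
Insert 98: h=5, slot 5 empty -> index 5.
Insert 503: h=16, slot 16 empty -> index 16.
Insert 96: h=1, slots 1,2,3,4,5 occupied -> index 6.
Insert 440: h=9, slot 9 empty -> index 9.
Insert 100: h=9, slots 9,10 occupied -> index 11.
Insert 738: h=10, slots 10,11 occupied -> index 12.
Insert 992: h=8, slot 8 empty -> index 8.
Table: [-, 283, 300, 878, 793, 98, 96, -, 992, 440, 721, 100, 738, -, -, -, 503]

3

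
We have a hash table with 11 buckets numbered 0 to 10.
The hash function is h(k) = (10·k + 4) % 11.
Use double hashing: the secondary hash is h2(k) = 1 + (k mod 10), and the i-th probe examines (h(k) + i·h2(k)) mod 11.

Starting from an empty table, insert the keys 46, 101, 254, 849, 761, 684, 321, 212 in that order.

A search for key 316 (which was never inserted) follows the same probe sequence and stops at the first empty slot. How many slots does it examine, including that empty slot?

46: h=2 → slot 2
101: h=2, h2=2, probe 2,4 → slot 4
254: h=3 → slot 3
849: h=2, h2=10, probe 2,1 → slot 1
761: h=2, h2=2, probe 2,4,6 → slot 6
684: h=2, h2=5, probe 2,7 → slot 7
321: h=2, h2=2, probe 2,4,6,8 → slot 8
212: h=1, h2=3, probe 1,4,7,10 → slot 10
Table: [-, 849, 46, 254, 101, -, 761, 684, 321, -, 212]
Lookup 316: h=7, h2=7, probe 7,3,10,6,2,9 → slot 9 empty, not found.

6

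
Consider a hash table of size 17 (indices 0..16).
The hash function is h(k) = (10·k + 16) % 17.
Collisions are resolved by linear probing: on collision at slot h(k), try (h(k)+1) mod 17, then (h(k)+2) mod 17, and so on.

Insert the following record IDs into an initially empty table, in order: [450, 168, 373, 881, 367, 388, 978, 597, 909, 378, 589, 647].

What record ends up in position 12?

450 hashes to 11; slot 11 is free -> place at 11.
168 hashes to 13; slot 13 is free -> place at 13.
373 hashes to 6; slot 6 is free -> place at 6.
881 hashes to 3; slot 3 is free -> place at 3.
367 hashes to 14; slot 14 is free -> place at 14.
388 hashes to 3; 3 taken -> place at 4.
978 hashes to 4; 4 taken -> place at 5.
597 hashes to 2; slot 2 is free -> place at 2.
909 hashes to 11; 11 taken -> place at 12.
378 hashes to 5; 5,6 taken -> place at 7.
589 hashes to 7; 7 taken -> place at 8.
647 hashes to 9; slot 9 is free -> place at 9.
Table: [—, —, 597, 881, 388, 978, 373, 378, 589, 647, —, 450, 909, 168, 367, —, —]

909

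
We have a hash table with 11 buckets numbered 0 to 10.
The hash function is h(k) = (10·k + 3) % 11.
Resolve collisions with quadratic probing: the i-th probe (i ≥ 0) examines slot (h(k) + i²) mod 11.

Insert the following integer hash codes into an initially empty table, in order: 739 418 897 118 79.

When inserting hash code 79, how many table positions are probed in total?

739 hashes to 1; slot 1 is free -> place at 1.
418 hashes to 3; slot 3 is free -> place at 3.
897 hashes to 8; slot 8 is free -> place at 8.
118 hashes to 6; slot 6 is free -> place at 6.
79 hashes to 1; 1 taken -> place at 2.
Table: [_, 739, 79, 418, _, _, 118, _, 897, _, _]

2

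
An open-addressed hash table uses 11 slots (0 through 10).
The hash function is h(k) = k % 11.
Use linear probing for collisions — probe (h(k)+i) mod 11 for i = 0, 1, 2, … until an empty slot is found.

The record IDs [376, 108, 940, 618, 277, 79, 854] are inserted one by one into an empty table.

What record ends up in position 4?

376: h=2 => slot 2
108: h=9 => slot 9
940: h=5 => slot 5
618: h=2, probe 2,3 => slot 3
277: h=2, probe 2,3,4 => slot 4
79: h=2, probe 2,3,4,5,6 => slot 6
854: h=7 => slot 7
Table: [-, -, 376, 618, 277, 940, 79, 854, -, 108, -]

277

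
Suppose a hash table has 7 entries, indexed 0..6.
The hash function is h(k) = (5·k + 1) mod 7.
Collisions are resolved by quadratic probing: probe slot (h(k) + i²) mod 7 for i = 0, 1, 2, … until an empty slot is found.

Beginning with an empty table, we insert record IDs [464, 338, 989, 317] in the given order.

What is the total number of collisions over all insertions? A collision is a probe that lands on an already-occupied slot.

6

Insert 464: h=4, slot 4 empty -> index 4.
Insert 338: h=4, slot 4 occupied -> index 5.
Insert 989: h=4, slots 4,5 occupied -> index 1.
Insert 317: h=4, slots 4,5,1 occupied -> index 6.
Table: [—, 989, —, —, 464, 338, 317]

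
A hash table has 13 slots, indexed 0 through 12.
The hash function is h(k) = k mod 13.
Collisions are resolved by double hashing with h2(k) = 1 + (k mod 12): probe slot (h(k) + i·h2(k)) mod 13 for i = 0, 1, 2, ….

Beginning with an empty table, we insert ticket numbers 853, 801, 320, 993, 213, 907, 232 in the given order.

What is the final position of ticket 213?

853: h=8 => slot 8
801: h=8, h2=10, probe 8,5 => slot 5
320: h=8, h2=9, probe 8,4 => slot 4
993: h=5, h2=10, probe 5,2 => slot 2
213: h=5, h2=10, probe 5,2,12 => slot 12
907: h=10 => slot 10
232: h=11 => slot 11
Table: [-, -, 993, -, 320, 801, -, -, 853, -, 907, 232, 213]

12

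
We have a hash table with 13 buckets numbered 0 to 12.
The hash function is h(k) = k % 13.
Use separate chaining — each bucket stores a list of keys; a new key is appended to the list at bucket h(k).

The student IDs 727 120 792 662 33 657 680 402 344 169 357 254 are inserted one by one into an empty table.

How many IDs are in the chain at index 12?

4

Insert 727: h=12, bucket 12 empty -> new chain.
Insert 120: h=3, bucket 3 empty -> new chain.
Insert 792: h=12, bucket 12 nonempty -> append to chain.
Insert 662: h=12, bucket 12 nonempty -> append to chain.
Insert 33: h=7, bucket 7 empty -> new chain.
Insert 657: h=7, bucket 7 nonempty -> append to chain.
Insert 680: h=4, bucket 4 empty -> new chain.
Insert 402: h=12, bucket 12 nonempty -> append to chain.
Insert 344: h=6, bucket 6 empty -> new chain.
Insert 169: h=0, bucket 0 empty -> new chain.
Insert 357: h=6, bucket 6 nonempty -> append to chain.
Insert 254: h=7, bucket 7 nonempty -> append to chain.
Final buckets:
0: 169
1: .
2: .
3: 120
4: 680
5: .
6: 344 -> 357
7: 33 -> 657 -> 254
8: .
9: .
10: .
11: .
12: 727 -> 792 -> 662 -> 402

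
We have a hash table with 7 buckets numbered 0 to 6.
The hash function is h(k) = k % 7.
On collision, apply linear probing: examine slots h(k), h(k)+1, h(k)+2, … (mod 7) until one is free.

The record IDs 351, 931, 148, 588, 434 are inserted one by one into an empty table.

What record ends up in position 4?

434

351: h=1 => slot 1
931: h=0 => slot 0
148: h=1, probe 1,2 => slot 2
588: h=0, probe 0,1,2,3 => slot 3
434: h=0, probe 0,1,2,3,4 => slot 4
Table: [931, 351, 148, 588, 434, ∅, ∅]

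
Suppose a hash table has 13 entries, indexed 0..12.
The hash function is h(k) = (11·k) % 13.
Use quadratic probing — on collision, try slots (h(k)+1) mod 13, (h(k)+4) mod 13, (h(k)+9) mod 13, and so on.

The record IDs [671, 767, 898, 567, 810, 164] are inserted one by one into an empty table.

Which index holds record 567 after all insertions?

Insert 671: h=10, slot 10 empty → index 10.
Insert 767: h=0, slot 0 empty → index 0.
Insert 898: h=11, slot 11 empty → index 11.
Insert 567: h=10, slots 10,11 occupied → index 1.
Insert 810: h=5, slot 5 empty → index 5.
Insert 164: h=10, slots 10,11,1 occupied → index 6.
Table: [767, 567, _, _, _, 810, 164, _, _, _, 671, 898, _]

1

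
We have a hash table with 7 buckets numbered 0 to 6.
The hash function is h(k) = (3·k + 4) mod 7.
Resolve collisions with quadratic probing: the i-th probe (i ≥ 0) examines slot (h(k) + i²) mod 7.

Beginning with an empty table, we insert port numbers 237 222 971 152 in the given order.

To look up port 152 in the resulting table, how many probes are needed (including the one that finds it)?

3

Insert 237: h=1, slot 1 empty -> index 1.
Insert 222: h=5, slot 5 empty -> index 5.
Insert 971: h=5, slot 5 occupied -> index 6.
Insert 152: h=5, slots 5,6 occupied -> index 2.
Table: [_, 237, 152, _, _, 222, 971]
Lookup 152: h=5, probe 5,6,2 → found at 2.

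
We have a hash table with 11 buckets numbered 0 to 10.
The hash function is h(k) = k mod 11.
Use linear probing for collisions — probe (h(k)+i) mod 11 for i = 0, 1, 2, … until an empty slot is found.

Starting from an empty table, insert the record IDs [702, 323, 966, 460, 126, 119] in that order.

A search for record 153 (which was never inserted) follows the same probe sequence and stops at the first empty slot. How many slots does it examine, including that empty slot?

702: h=9 -> slot 9
323: h=4 -> slot 4
966: h=9, probe 9,10 -> slot 10
460: h=9, probe 9,10,0 -> slot 0
126: h=5 -> slot 5
119: h=9, probe 9,10,0,1 -> slot 1
Table: [460, 119, ∅, ∅, 323, 126, ∅, ∅, ∅, 702, 966]
Lookup 153: h=10, probe 10,0,1,2 → slot 2 empty, not found.

4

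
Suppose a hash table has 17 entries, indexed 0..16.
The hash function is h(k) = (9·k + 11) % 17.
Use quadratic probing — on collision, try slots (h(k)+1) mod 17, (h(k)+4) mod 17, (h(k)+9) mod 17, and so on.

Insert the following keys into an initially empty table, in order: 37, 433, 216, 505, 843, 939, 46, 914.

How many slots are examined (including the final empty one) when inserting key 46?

4

37: h=4 → slot 4
433: h=15 → slot 15
216: h=0 → slot 0
505: h=0, probe 0,1 → slot 1
843: h=16 → slot 16
939: h=13 → slot 13
46: h=0, probe 0,1,4,9 → slot 9
914: h=9, probe 9,10 → slot 10
Table: [216, 505, _, _, 37, _, _, _, _, 46, 914, _, _, 939, _, 433, 843]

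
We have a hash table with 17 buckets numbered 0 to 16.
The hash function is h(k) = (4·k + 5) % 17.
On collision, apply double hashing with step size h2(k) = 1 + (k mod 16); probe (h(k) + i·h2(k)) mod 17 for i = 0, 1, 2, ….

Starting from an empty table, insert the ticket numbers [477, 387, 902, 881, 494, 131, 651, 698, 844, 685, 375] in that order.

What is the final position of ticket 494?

7

477 hashes to 9; slot 9 is free => place at 9.
387 hashes to 6; slot 6 is free => place at 6.
902 hashes to 9, h2=7; 9 taken => place at 16.
881 hashes to 10; slot 10 is free => place at 10.
494 hashes to 9, h2=15; 9 taken => place at 7.
131 hashes to 2; slot 2 is free => place at 2.
651 hashes to 8; slot 8 is free => place at 8.
698 hashes to 9, h2=11; 9 taken => place at 3.
844 hashes to 15; slot 15 is free => place at 15.
685 hashes to 8, h2=14; 8 taken => place at 5.
375 hashes to 9, h2=8; 9 taken => place at 0.
Table: [375, _, 131, 698, _, 685, 387, 494, 651, 477, 881, _, _, _, _, 844, 902]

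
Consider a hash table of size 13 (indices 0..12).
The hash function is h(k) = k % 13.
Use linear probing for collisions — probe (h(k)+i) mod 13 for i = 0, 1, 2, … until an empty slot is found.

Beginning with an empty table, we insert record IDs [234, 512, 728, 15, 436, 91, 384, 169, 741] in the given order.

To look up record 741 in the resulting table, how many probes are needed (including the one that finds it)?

7

234 hashes to 0; slot 0 is free => place at 0.
512 hashes to 5; slot 5 is free => place at 5.
728 hashes to 0; 0 taken => place at 1.
15 hashes to 2; slot 2 is free => place at 2.
436 hashes to 7; slot 7 is free => place at 7.
91 hashes to 0; 0,1,2 taken => place at 3.
384 hashes to 7; 7 taken => place at 8.
169 hashes to 0; 0,1,2,3 taken => place at 4.
741 hashes to 0; 0,1,2,3,4,5 taken => place at 6.
Table: [234, 728, 15, 91, 169, 512, 741, 436, 384, ., ., ., .]
Lookup 741: h=0, probe 0,1,2,3,4,5,6 → found at 6.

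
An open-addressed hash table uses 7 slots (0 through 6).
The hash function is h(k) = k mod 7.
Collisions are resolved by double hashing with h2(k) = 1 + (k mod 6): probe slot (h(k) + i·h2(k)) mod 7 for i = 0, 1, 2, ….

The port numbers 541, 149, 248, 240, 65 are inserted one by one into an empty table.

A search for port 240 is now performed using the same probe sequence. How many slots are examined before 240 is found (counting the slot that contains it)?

Insert 541: h=2, slot 2 empty → index 2.
Insert 149: h=2, h2=6, slot 2 occupied → index 1.
Insert 248: h=3, slot 3 empty → index 3.
Insert 240: h=2, h2=1, slots 2,3 occupied → index 4.
Insert 65: h=2, h2=6, slots 2,1 occupied → index 0.
Table: [65, 149, 541, 248, 240, —, —]
Lookup 240: h=2, h2=1, probe 2,3,4 → found at 4.

3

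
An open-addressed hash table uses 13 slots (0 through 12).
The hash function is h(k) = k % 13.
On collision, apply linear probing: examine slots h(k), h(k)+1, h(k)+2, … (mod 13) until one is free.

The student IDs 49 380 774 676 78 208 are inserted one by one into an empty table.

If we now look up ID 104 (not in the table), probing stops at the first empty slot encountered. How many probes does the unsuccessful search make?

Insert 49: h=10, slot 10 empty -> index 10.
Insert 380: h=3, slot 3 empty -> index 3.
Insert 774: h=7, slot 7 empty -> index 7.
Insert 676: h=0, slot 0 empty -> index 0.
Insert 78: h=0, slot 0 occupied -> index 1.
Insert 208: h=0, slots 0,1 occupied -> index 2.
Table: [676, 78, 208, 380, ., ., ., 774, ., ., 49, ., .]
Lookup 104: h=0, probe 0,1,2,3,4 → slot 4 empty, not found.

5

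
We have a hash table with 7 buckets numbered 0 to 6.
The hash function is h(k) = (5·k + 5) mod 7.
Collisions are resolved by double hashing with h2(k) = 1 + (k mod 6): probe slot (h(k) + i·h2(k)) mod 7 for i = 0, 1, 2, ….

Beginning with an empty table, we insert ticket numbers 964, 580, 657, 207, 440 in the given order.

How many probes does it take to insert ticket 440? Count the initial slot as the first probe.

964: h=2 → slot 2
580: h=0 → slot 0
657: h=0, h2=4, probe 0,4 → slot 4
207: h=4, h2=4, probe 4,1 → slot 1
440: h=0, h2=3, probe 0,3 → slot 3
Table: [580, 207, 964, 440, 657, ., .]

2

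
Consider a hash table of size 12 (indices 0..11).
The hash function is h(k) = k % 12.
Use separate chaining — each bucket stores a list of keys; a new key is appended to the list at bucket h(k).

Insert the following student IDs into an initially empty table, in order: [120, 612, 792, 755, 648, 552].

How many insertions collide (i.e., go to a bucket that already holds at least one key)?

120 -> bucket 0
612 -> bucket 0 (collision)
792 -> bucket 0 (collision)
755 -> bucket 11
648 -> bucket 0 (collision)
552 -> bucket 0 (collision)
Final buckets:
0: 120 -> 612 -> 792 -> 648 -> 552
1: _
2: _
3: _
4: _
5: _
6: _
7: _
8: _
9: _
10: _
11: 755

4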